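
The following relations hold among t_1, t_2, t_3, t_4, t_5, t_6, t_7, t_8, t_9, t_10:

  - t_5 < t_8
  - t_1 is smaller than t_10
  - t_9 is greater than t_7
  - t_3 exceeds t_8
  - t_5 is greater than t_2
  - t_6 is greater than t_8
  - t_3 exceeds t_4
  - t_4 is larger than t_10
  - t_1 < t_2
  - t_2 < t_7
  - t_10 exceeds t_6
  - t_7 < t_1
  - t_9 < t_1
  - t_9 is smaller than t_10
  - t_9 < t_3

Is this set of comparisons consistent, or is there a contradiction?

We have t_2 < t_7 stated directly, yet also t_7 < t_9 < t_1 < t_2 by chaining the others — so t_7 < t_2. Contradiction.

inconsistent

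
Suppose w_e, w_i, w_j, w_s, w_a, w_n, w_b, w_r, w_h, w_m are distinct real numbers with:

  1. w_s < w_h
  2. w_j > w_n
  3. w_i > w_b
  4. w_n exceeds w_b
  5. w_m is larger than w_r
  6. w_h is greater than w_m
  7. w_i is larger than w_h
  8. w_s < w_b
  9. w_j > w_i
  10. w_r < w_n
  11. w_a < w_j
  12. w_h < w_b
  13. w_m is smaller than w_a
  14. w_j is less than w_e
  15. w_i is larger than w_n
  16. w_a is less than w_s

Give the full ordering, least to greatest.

The consecutive links are each given: w_r < w_m; w_m < w_a; w_a < w_s; w_s < w_h; w_h < w_b; w_b < w_n; w_n < w_i; w_i < w_j; w_j < w_e.

w_r < w_m < w_a < w_s < w_h < w_b < w_n < w_i < w_j < w_e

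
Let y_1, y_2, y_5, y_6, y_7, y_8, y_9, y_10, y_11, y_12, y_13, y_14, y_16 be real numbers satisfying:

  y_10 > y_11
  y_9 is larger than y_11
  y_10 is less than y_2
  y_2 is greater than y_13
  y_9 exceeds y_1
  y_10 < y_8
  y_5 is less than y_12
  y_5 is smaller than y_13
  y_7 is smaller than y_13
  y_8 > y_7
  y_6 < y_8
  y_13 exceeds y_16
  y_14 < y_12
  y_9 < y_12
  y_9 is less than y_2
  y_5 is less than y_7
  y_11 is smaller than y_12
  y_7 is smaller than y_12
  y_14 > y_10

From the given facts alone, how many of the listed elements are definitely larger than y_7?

4

From y_7 the given relations immediately reach y_13, y_8, y_12.
From those, y_2 — 4 in total.
Nothing else is reachable above y_7; 4 in all.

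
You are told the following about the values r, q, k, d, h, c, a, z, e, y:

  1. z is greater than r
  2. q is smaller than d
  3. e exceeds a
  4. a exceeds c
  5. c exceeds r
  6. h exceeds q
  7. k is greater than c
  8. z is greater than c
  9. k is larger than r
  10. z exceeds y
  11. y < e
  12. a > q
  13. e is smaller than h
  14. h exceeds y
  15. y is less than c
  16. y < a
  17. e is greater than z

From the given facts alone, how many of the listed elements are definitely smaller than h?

7

Directly below h: y, q, e.
One step further: a, z (5 so far).
One step further: r, c (7 so far).
Nothing else is reachable below h; 7 in all.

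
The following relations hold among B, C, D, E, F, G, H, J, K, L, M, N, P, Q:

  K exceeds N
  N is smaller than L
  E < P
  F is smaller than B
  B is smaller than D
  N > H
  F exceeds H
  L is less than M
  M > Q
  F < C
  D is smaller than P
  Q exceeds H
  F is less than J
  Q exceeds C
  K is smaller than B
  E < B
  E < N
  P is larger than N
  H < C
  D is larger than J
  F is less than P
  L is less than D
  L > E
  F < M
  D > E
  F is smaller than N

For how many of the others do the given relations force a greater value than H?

11

The elements the relations force above H are F, N, J, C, K, B, L, Q, D, M, P — no chain reaches any other.
That is 11.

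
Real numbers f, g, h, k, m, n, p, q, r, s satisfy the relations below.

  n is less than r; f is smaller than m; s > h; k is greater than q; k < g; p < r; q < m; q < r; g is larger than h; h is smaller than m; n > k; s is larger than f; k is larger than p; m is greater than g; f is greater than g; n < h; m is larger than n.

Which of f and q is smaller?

q < k and k < n give q < n.
Then n < h extends the chain to h.
Then h < g extends the chain to g.
With g < f: q < k < n < h < g < f.
So q < f; q is the smaller of the two.

q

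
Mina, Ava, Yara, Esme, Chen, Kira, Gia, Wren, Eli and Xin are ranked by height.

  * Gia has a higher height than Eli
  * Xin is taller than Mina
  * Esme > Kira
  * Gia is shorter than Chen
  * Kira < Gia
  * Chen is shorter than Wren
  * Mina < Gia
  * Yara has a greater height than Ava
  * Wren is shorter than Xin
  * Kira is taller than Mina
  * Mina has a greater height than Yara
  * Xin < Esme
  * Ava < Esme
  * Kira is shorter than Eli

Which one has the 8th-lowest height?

Chaining the given pairs: Ava < Yara < Mina < Kira < Eli < Gia < Chen < Wren < Xin < Esme.
Counting 8 from the smallest end gives Wren.

Wren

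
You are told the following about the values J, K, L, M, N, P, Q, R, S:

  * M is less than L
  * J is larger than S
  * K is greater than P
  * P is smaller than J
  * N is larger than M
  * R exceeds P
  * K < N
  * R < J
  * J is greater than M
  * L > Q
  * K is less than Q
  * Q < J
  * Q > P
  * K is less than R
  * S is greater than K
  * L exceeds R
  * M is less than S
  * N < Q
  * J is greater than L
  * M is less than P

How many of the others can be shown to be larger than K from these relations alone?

From K the given relations immediately reach N, Q, R, S.
From those, L, J — 6 in total.
Nothing else is reachable above K; 6 in all.

6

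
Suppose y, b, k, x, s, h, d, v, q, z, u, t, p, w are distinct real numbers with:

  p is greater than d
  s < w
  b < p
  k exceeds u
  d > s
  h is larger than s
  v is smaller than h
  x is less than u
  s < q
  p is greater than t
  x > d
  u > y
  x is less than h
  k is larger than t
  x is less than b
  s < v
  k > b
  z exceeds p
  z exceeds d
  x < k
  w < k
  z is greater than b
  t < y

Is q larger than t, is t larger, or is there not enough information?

Following every chain through q: below q we get s.
t is not reached, and no chain runs the other way from t to q.
So the given relations leave the order of q and t undetermined.

undetermined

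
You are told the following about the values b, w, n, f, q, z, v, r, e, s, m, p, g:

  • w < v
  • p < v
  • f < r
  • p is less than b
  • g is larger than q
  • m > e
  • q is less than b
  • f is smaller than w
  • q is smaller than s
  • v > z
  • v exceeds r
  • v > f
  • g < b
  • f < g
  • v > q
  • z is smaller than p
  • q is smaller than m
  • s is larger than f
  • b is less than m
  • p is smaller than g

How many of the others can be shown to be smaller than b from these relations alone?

Directly below b: q, p, g.
One step further: f, z (5 so far).
Nothing else is reachable below b; 5 in all.

5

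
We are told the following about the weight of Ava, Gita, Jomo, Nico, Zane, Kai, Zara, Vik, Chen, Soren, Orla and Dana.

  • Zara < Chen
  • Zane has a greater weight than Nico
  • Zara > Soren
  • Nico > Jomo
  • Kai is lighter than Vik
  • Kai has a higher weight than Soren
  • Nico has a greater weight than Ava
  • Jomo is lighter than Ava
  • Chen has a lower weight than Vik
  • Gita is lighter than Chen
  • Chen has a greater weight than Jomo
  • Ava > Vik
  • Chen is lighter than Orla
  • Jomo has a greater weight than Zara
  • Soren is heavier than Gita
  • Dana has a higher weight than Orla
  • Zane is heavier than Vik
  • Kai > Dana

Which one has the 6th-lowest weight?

Piecing the relations together gives one ordering: Gita < Soren < Zara < Jomo < Chen < Orla < Dana < Kai < Vik < Ava < Nico < Zane.
The 6th smallest is Orla.

Orla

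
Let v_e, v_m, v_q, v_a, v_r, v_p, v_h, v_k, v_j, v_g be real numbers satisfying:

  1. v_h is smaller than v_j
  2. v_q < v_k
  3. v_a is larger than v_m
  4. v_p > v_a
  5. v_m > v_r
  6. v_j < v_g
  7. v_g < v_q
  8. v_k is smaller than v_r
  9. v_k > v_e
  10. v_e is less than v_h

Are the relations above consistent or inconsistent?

The single ordering v_e < v_h < v_j < v_g < v_q < v_k < v_r < v_m < v_a < v_p satisfies every listed relation, so no contradiction arises.

consistent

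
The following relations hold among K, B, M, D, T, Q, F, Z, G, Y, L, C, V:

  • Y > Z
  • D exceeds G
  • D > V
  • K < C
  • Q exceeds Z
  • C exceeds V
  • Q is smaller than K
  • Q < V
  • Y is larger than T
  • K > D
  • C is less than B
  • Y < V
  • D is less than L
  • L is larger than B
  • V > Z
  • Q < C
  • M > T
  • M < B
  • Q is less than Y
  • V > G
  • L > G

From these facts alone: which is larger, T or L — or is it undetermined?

T < Y and Y < V give T < V.
With V < D: T < Y < V < D.
With D < K: T < Y < V < D < K.
Then K < C extends the chain to C.
Then C < B extends the chain to B.
With B < L: T < Y < V < D < K < C < B < L.
So L is larger.

L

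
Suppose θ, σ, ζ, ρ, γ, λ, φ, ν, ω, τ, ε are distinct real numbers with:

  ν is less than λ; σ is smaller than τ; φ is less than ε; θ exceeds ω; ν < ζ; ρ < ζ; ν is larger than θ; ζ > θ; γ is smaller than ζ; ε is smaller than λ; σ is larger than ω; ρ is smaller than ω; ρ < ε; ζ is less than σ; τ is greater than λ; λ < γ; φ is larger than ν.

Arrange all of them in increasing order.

The consecutive links are each given: ρ < ω; ω < θ; θ < ν; ν < φ; φ < ε; ε < λ; λ < γ; γ < ζ; ζ < σ; σ < τ.

ρ < ω < θ < ν < φ < ε < λ < γ < ζ < σ < τ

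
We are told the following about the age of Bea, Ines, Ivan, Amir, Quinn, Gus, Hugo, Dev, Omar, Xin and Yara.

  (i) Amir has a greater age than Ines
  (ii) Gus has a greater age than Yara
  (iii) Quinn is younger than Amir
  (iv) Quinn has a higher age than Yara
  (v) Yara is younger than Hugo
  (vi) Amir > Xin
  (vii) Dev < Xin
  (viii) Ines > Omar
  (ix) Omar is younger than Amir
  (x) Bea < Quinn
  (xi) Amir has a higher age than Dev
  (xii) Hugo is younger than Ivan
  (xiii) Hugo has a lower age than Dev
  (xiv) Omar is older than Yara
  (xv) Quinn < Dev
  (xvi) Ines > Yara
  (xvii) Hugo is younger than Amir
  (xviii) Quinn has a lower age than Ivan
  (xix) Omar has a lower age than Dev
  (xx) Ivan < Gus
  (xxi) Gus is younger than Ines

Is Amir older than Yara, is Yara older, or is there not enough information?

Yara < Quinn and Quinn < Ivan give Yara < Ivan.
Then Ivan < Gus extends the chain to Gus.
With Gus < Ines: Yara < Quinn < Ivan < Gus < Ines.
Then Ines < Amir extends the chain to Amir.
So Amir is older.

Amir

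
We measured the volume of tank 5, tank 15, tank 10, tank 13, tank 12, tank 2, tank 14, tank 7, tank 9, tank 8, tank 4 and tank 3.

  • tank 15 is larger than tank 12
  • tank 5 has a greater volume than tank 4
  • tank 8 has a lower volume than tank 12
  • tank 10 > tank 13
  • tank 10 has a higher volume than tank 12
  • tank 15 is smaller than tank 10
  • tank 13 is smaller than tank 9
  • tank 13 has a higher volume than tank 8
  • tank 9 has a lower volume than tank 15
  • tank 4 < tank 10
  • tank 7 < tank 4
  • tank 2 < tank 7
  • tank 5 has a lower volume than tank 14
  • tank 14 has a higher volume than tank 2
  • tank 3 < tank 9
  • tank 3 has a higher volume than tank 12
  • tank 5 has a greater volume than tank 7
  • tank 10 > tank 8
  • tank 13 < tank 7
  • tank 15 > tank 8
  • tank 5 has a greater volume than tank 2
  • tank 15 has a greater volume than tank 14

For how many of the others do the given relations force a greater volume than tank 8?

The elements the relations force above tank 8 are tank 13, tank 7, tank 4, tank 12, tank 3, tank 5, tank 14, tank 9, tank 15, tank 10 — no chain reaches any other.
That is 10.

10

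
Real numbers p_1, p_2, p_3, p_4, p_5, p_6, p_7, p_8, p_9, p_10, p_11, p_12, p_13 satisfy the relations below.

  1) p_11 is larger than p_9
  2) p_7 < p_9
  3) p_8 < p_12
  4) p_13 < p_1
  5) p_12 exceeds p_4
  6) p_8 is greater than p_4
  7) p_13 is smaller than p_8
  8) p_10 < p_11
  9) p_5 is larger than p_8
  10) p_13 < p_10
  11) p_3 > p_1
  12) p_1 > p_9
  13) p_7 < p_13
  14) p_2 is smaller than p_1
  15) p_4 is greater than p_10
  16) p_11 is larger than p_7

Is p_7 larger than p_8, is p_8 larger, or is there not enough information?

Link the given pairs in sequence: p_7 < p_13; p_13 < p_10; p_10 < p_4; p_4 < p_8.
Chaining these gives p_7 < p_13 < p_10 < p_4 < p_8.
So p_8 is larger.

p_8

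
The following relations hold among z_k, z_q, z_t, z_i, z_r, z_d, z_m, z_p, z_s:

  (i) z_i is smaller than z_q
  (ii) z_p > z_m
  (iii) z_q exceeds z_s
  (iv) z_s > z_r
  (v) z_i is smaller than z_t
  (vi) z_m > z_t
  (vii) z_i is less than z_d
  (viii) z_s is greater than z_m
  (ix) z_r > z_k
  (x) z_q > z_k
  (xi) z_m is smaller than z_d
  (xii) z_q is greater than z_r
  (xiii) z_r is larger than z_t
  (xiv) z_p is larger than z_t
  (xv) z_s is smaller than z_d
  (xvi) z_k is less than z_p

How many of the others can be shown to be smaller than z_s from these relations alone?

From z_s the given relations immediately reach z_r, z_m.
From those, z_k, z_t — 4 in total.
From those, z_i — 5 in total.
Nothing else is reachable below z_s; 5 in all.

5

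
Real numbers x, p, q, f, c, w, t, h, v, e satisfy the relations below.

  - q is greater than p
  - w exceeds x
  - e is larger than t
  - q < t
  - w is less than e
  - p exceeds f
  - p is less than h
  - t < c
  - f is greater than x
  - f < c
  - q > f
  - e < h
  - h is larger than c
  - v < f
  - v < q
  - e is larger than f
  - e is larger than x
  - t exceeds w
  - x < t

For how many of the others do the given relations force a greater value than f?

6

Directly above f: p, q, e, c.
One step further: t, h (6 so far).
Nothing else is reachable above f; 6 in all.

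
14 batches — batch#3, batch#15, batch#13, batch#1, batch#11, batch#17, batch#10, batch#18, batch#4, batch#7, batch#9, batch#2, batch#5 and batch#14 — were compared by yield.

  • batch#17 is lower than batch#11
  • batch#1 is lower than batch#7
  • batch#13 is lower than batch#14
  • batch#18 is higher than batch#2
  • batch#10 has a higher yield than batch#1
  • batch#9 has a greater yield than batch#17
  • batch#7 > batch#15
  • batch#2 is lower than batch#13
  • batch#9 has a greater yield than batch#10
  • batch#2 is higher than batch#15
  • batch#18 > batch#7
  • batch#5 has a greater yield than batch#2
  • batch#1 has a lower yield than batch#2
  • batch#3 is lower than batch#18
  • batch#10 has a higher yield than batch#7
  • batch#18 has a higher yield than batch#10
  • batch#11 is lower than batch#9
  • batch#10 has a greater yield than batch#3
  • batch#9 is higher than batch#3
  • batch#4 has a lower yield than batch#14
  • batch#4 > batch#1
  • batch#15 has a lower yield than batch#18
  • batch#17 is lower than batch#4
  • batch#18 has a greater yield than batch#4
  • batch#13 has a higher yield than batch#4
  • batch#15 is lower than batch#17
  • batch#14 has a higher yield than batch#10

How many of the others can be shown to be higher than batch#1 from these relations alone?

The elements the relations force above batch#1 are batch#7, batch#10, batch#4, batch#2, batch#5, batch#13, batch#14, batch#18, batch#9 — no chain reaches any other.
That is 9.

9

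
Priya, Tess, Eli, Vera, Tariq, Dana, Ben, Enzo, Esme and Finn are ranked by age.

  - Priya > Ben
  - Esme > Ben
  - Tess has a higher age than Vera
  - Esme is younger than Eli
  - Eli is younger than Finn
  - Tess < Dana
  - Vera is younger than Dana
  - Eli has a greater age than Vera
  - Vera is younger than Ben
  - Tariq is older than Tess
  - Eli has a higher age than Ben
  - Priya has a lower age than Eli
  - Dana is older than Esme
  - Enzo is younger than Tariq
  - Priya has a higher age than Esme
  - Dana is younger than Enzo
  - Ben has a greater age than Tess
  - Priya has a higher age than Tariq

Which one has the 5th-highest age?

Enzo

The consecutive relations fix a unique order: Vera < Tess < Ben < Esme < Dana < Enzo < Tariq < Priya < Eli < Finn.
The 5th largest is Enzo.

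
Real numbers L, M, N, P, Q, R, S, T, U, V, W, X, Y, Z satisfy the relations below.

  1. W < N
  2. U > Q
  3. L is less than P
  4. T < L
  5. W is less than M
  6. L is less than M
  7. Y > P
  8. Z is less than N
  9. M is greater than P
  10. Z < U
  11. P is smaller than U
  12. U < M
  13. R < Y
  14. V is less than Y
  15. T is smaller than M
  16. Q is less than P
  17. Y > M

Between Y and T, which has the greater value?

Y

T < L < P < U < M < Y, by transitivity through L, P, U, M.
So T < Y; Y is the larger of the two.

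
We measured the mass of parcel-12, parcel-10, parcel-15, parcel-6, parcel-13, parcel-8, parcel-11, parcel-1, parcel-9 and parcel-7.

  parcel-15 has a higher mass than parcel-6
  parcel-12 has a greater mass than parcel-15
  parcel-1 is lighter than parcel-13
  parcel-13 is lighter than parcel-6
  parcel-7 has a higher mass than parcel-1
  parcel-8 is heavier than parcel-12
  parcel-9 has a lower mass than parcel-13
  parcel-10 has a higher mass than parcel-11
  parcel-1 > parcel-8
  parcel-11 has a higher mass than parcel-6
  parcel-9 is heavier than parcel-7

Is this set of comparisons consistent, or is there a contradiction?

We have parcel-6 < parcel-15 stated directly, yet also parcel-15 < parcel-12 < parcel-8 < parcel-1 < parcel-7 < parcel-9 < parcel-13 < parcel-6 by chaining the others — so parcel-15 < parcel-6. Contradiction.

inconsistent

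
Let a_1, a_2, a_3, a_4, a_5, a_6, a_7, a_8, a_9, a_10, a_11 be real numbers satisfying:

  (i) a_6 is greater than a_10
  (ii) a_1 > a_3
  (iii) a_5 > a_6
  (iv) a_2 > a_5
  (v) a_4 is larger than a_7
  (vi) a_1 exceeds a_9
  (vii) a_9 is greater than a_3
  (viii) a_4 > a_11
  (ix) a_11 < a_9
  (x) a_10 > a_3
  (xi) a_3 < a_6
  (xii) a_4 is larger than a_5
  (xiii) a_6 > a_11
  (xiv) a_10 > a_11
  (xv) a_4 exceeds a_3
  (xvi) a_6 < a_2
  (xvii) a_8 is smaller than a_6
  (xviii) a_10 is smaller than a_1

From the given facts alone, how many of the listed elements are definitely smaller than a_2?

From a_2 the given relations immediately reach a_6, a_5.
From those, a_11, a_3, a_8, a_10 — 6 in total.
No other element is forced below a_2 by the given relations, so the count is 6.

6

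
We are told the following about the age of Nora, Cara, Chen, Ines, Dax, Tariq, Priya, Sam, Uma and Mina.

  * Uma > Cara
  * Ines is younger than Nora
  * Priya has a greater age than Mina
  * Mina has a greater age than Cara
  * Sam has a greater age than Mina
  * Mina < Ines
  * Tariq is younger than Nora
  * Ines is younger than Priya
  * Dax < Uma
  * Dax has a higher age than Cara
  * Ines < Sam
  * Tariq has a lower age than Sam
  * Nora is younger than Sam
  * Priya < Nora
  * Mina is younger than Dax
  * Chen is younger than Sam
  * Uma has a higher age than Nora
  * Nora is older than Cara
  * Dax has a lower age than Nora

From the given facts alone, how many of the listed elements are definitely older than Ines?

The elements the relations force above Ines are Priya, Nora, Uma, Sam — no chain reaches any other.
That is 4.

4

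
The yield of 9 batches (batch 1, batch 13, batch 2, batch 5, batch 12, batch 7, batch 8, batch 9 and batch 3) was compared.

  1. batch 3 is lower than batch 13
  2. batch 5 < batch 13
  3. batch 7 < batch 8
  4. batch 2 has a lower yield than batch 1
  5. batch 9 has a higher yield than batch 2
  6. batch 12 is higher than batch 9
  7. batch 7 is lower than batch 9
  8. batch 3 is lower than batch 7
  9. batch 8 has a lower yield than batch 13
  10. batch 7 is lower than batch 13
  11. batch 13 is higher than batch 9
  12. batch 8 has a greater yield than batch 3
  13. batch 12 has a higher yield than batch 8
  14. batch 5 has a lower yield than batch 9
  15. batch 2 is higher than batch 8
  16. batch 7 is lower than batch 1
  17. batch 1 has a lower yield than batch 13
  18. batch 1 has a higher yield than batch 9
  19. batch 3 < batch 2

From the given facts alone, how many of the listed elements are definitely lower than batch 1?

6

From batch 1 the given relations immediately reach batch 7, batch 2, batch 9.
From those, batch 3, batch 5, batch 8 — 6 in total.
No other element is forced below batch 1 by the given relations, so the count is 6.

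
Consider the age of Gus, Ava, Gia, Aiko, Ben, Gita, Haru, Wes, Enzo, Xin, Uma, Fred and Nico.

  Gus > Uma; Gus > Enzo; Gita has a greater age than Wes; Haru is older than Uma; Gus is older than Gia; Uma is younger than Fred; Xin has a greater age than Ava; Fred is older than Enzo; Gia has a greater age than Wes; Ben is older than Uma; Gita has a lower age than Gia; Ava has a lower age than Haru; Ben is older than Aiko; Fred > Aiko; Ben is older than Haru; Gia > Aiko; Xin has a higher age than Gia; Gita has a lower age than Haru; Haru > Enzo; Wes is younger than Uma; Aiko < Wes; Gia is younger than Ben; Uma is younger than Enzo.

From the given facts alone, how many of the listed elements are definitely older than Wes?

9

The elements the relations force above Wes are Uma, Enzo, Gita, Gia, Gus, Haru, Xin, Fred, Ben — no chain reaches any other.
That is 9.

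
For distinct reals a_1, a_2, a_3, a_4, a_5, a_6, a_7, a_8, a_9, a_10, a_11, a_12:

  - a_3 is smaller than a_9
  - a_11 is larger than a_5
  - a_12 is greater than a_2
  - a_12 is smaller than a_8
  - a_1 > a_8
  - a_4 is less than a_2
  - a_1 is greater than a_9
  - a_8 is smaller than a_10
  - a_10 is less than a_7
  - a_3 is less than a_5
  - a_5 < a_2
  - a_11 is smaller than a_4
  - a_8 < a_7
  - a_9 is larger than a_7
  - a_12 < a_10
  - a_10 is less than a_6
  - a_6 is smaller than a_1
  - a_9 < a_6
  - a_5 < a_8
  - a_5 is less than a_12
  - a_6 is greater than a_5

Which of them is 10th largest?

Piecing the relations together gives one ordering: a_3 < a_5 < a_11 < a_4 < a_2 < a_12 < a_8 < a_10 < a_7 < a_9 < a_6 < a_1.
The 10th largest is a_11.

a_11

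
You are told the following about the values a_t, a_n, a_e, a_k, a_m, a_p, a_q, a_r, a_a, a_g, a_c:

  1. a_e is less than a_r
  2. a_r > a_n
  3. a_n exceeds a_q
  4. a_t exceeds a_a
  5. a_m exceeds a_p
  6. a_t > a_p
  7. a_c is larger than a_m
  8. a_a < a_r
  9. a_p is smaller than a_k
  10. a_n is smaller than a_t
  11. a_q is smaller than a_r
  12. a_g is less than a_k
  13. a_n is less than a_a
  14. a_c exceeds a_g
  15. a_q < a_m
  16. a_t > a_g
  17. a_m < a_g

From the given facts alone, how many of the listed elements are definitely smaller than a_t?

The elements the relations force below a_t are a_p, a_q, a_n, a_m, a_g, a_a — no chain reaches any other.
That is 6.

6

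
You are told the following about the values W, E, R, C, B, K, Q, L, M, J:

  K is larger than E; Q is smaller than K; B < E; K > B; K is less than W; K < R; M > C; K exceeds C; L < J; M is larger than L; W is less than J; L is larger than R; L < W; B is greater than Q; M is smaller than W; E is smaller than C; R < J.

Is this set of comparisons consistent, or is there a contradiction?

The single ordering Q < B < E < C < K < R < L < M < W < J satisfies every listed relation, so no contradiction arises.

consistent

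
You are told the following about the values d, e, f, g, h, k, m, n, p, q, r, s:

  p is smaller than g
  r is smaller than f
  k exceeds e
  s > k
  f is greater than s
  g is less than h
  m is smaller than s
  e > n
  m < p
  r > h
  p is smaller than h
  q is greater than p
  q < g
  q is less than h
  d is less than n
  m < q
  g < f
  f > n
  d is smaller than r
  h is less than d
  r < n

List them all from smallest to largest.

m < p < q < g < h < d < r < n < e < k < s < f

Nothing is placed below m, so it is least; from there m < p; p < q; q < g; g < h; h < d; d < r; r < n; n < e; e < k; k < s; s < f, each given directly.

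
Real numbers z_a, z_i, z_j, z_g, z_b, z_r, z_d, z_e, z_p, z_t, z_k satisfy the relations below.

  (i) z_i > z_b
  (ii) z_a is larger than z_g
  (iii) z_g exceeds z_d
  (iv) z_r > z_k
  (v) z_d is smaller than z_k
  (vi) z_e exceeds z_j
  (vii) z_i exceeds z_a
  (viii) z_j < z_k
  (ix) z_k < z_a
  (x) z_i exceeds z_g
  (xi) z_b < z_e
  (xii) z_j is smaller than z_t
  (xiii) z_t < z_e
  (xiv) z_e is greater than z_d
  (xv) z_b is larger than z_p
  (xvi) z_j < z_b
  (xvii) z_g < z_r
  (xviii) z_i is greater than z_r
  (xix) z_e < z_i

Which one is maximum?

z_p is not greatest since z_p < z_b; z_j is not greatest since z_j < z_t; z_d is not greatest since z_d < z_e; z_k is not greatest since z_k < z_r; z_g is not greatest since z_g < z_r; z_a is not greatest since z_a < z_i; z_t is not greatest since z_t < z_e; z_b is not greatest since z_b < z_i; z_e is not greatest since z_e < z_i; z_r is not greatest since z_r < z_i.
Only z_i has nothing above it, so z_i is the maximum.

z_i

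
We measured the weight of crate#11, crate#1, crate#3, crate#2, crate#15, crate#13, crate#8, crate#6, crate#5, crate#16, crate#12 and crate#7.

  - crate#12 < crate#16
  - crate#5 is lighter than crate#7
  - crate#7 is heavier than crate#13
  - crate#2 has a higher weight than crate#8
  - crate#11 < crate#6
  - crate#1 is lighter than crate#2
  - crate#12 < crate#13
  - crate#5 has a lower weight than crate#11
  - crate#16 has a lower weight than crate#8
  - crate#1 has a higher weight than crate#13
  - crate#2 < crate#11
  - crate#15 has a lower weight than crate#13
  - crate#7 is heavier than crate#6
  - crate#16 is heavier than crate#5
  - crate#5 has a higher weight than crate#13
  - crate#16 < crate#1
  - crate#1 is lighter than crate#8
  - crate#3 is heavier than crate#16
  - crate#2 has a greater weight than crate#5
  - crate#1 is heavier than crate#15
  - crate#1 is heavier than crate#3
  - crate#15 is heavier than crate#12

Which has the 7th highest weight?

Chaining the given pairs: crate#12 < crate#15 < crate#13 < crate#5 < crate#16 < crate#3 < crate#1 < crate#8 < crate#2 < crate#11 < crate#6 < crate#7.
Counting 7 from the largest end gives crate#3.

crate#3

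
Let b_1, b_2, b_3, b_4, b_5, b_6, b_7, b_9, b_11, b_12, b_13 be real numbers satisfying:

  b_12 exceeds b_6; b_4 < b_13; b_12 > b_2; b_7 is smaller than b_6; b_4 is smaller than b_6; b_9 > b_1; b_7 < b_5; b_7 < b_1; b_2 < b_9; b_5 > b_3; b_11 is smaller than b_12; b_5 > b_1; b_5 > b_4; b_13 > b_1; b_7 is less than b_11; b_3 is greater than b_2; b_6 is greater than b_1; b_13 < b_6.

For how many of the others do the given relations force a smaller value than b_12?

7

Directly below b_12: b_2, b_6, b_11.
One step further: b_7, b_1, b_4, b_13 (7 so far).
No other element is forced below b_12 by the given relations, so the count is 7.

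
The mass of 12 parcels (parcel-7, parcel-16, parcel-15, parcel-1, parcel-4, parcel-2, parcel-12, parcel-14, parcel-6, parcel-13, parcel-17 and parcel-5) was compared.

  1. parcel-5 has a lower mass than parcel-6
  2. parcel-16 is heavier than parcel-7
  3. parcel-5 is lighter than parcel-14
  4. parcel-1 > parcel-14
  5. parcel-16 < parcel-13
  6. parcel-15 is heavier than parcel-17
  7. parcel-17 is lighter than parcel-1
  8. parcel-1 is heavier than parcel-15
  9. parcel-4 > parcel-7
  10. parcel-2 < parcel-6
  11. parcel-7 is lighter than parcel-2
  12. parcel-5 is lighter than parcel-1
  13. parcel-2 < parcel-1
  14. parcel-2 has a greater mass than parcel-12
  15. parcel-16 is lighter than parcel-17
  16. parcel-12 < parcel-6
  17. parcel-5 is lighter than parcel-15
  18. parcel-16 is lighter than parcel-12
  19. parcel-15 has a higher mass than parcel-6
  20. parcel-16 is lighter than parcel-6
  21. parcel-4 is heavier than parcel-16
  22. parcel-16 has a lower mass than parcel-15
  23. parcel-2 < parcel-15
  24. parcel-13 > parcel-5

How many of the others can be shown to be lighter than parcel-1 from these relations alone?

9

From parcel-1 the given relations immediately reach parcel-5, parcel-17, parcel-2, parcel-14, parcel-15.
From those, parcel-7, parcel-16, parcel-12, parcel-6 — 9 in total.
Nothing else is reachable below parcel-1; 9 in all.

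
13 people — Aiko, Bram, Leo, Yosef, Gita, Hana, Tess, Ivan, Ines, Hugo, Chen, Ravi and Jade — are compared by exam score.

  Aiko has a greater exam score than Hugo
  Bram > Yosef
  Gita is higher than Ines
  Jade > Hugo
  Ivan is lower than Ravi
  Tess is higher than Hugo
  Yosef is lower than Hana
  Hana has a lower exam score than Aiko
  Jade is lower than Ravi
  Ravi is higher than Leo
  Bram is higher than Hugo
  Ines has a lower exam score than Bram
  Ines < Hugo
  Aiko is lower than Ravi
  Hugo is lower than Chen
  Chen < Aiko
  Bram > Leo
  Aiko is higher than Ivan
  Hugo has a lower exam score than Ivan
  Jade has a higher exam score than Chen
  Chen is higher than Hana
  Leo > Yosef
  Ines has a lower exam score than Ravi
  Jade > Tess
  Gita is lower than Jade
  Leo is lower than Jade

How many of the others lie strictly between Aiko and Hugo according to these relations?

The relations place Hugo below Aiko. An element lies strictly between them when it is forced above Hugo and also forced below Aiko.
Above Hugo: {Ivan, Tess, Bram, Chen, Jade, Ravi}. Below Aiko: {Ines, Yosef, Ivan, Hana, Chen}.
Intersection: {Ivan, Chen} — 2.

2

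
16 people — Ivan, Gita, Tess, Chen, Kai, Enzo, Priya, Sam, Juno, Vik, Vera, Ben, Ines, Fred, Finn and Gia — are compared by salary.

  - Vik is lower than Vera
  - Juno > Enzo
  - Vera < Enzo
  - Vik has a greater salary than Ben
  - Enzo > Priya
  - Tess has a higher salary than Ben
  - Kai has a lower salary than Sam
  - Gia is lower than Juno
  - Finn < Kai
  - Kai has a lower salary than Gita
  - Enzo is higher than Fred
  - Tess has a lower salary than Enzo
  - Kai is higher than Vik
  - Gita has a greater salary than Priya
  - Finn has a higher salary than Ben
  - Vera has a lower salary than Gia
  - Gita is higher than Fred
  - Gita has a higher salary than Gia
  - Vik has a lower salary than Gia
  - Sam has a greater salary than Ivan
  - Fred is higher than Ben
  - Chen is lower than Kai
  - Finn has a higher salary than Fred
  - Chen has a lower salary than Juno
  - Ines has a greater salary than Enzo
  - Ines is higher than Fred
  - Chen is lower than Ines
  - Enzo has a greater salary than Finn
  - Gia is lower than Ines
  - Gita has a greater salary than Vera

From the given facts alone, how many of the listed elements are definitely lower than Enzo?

7

From Enzo the given relations immediately reach Fred, Finn, Tess, Vera, Priya.
From those, Ben, Vik — 7 in total.
No other element is forced below Enzo by the given relations, so the count is 7.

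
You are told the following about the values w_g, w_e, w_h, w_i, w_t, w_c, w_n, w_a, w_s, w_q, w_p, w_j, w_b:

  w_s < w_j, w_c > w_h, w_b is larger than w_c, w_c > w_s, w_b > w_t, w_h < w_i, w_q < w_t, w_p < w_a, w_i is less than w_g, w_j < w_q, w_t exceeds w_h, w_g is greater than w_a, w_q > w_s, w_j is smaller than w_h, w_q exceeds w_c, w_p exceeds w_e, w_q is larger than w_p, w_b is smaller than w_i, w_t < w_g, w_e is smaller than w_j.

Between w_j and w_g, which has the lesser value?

w_j

w_j < w_h < w_c < w_q < w_t < w_b < w_i < w_g, by transitivity through w_h, w_c, w_q, w_t, w_b, w_i.
So w_j < w_g; w_j is the smaller of the two.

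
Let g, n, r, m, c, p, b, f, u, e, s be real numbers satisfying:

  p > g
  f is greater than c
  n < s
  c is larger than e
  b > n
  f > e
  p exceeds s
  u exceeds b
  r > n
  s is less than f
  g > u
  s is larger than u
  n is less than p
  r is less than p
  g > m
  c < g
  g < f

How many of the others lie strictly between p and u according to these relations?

The relations place u below p. An element lies strictly between them when it is forced above u and also forced below p.
Above u: {g, s, f}. Below p: {m, e, n, b, c, r, g, s}.
Intersection: {g, s} — 2.

2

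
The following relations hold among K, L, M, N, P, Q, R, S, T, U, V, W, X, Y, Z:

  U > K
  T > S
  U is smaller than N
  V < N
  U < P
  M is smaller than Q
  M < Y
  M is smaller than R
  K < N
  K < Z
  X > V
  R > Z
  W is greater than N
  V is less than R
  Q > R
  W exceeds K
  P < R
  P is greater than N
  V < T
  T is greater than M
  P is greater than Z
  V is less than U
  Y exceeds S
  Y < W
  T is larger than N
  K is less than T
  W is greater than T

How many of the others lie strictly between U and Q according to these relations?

The relations place U below Q. An element lies strictly between them when it is forced above U and also forced below Q.
Above U: {N, P, R, T, W}. Below Q: {V, K, Z, M, N, P, R}.
Intersection: {N, P, R} — 3.

3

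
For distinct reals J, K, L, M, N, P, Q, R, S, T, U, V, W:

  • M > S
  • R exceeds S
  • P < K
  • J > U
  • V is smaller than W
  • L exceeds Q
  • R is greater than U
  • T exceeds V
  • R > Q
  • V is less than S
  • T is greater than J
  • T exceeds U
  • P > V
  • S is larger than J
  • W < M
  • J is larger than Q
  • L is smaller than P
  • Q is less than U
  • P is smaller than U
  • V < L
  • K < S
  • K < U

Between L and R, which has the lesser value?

L

The relevant relations are L < P; P < K; K < U; U < J; J < S; S < R.
Together: L < P < K < U < J < S < R.
So L < R; L is the smaller of the two.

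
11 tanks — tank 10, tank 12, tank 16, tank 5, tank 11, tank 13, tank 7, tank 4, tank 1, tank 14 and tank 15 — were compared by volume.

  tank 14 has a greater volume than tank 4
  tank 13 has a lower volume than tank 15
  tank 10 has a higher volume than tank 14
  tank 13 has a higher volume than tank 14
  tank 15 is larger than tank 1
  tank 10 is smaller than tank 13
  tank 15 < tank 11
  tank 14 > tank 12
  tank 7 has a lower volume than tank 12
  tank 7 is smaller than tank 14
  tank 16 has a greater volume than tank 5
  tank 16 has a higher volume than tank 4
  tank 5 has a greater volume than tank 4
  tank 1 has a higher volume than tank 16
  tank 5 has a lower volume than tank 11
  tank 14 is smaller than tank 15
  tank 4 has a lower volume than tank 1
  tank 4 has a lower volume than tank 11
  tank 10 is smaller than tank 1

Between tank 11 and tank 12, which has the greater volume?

tank 11

Link the given pairs in sequence: tank 12 < tank 14; tank 14 < tank 10; tank 10 < tank 13; tank 13 < tank 15; tank 15 < tank 11.
Together: tank 12 < tank 14 < tank 10 < tank 13 < tank 15 < tank 11.
So tank 12 < tank 11; tank 11 is the larger of the two.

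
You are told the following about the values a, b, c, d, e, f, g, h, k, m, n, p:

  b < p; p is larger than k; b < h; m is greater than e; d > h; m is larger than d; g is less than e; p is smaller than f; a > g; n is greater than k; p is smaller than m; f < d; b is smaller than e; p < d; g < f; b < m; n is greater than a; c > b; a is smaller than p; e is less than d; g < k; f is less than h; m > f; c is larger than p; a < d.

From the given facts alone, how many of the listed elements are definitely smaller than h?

6

The elements the relations force below h are g, k, b, a, p, f — no chain reaches any other.
That is 6.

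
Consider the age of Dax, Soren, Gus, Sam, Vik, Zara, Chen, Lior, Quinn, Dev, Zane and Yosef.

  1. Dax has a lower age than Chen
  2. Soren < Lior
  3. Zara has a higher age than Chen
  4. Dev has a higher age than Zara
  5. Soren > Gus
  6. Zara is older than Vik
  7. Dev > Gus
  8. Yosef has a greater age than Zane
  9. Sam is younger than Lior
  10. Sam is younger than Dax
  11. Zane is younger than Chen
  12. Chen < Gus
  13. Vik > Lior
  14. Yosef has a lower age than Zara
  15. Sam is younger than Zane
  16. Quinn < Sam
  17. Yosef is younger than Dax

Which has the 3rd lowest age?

Piecing the relations together gives one ordering: Quinn < Sam < Zane < Yosef < Dax < Chen < Gus < Soren < Lior < Vik < Zara < Dev.
The 3rd smallest is Zane.

Zane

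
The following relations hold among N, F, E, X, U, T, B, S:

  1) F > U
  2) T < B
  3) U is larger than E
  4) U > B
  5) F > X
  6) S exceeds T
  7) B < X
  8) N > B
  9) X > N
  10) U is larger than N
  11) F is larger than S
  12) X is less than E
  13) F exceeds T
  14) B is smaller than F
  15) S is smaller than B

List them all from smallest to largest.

T < S < B < N < X < E < U < F

Nothing is placed below T, so it is least; from there T < S; S < B; B < N; N < X; X < E; E < U; U < F, each given directly.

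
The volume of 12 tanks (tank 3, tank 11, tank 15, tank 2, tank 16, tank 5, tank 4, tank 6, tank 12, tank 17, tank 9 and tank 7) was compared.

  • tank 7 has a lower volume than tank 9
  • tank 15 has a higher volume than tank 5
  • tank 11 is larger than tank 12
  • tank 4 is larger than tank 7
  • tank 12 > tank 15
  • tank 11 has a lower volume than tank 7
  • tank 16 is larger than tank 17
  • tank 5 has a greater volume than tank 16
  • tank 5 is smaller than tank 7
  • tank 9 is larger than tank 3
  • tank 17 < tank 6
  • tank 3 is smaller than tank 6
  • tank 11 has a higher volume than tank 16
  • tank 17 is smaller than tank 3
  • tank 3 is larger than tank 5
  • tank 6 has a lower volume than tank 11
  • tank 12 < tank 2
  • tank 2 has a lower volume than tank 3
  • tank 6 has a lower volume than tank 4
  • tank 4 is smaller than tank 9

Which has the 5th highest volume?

The consecutive relations fix a unique order: tank 17 < tank 16 < tank 5 < tank 15 < tank 12 < tank 2 < tank 3 < tank 6 < tank 11 < tank 7 < tank 4 < tank 9.
Counting 5 from the largest end gives tank 6.

tank 6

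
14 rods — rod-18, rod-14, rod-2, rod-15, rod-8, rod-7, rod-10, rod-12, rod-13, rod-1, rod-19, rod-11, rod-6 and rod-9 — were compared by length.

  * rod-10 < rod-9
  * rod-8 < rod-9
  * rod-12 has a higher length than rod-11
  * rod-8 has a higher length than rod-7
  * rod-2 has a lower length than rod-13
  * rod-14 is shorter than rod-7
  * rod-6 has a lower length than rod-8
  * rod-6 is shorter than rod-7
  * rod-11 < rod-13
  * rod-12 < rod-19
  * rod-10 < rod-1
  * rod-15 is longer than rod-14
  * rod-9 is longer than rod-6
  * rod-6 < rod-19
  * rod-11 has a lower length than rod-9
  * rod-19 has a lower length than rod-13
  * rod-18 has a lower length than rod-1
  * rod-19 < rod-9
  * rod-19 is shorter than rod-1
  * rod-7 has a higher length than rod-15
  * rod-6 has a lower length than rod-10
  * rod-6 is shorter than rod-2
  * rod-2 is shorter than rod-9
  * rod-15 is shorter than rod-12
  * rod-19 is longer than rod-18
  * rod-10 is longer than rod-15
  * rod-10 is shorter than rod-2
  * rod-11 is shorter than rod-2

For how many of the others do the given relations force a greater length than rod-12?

4

Directly above rod-12: rod-19.
One step further: rod-9, rod-1, rod-13 (4 so far).
Nothing else is reachable above rod-12; 4 in all.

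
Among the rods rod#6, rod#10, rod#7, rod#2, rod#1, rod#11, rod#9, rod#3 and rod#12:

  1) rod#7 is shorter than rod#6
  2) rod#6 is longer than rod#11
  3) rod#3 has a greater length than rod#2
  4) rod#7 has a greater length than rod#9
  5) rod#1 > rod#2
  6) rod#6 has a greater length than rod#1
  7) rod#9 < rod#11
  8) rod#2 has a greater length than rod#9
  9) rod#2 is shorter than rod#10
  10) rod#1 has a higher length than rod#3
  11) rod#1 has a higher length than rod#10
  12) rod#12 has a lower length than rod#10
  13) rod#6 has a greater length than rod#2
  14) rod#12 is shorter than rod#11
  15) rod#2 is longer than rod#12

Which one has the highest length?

rod#9 is not greatest since rod#9 < rod#7; rod#12 is not greatest since rod#12 < rod#2; rod#2 is not greatest since rod#2 < rod#1; rod#3 is not greatest since rod#3 < rod#1; rod#7 is not greatest since rod#7 < rod#6; rod#10 is not greatest since rod#10 < rod#1; rod#11 is not greatest since rod#11 < rod#6; rod#1 is not greatest since rod#1 < rod#6.
Only rod#6 has nothing above it, so rod#6 is the highest length.

rod#6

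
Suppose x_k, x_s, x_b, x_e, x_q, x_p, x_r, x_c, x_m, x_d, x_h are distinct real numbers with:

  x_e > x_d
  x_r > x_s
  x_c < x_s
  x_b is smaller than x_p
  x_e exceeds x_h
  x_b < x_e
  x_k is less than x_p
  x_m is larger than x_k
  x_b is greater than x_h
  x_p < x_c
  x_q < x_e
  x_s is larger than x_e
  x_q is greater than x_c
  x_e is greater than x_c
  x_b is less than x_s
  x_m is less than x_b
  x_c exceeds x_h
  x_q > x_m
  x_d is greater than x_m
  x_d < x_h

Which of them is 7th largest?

Chaining the given pairs: x_k < x_m < x_d < x_h < x_b < x_p < x_c < x_q < x_e < x_s < x_r.
The 7th largest is x_b.

x_b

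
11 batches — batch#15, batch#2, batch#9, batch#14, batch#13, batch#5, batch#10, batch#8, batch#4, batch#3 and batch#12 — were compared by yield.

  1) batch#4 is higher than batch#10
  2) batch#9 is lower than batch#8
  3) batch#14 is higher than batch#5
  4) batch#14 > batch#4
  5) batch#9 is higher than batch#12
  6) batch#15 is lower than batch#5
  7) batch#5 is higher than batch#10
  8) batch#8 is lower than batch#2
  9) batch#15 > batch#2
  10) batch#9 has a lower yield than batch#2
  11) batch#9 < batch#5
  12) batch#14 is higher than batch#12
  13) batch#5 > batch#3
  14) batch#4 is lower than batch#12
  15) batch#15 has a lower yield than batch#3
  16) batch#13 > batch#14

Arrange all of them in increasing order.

Nothing is placed below batch#10, so it is least; from there batch#10 < batch#4; batch#4 < batch#12; batch#12 < batch#9; batch#9 < batch#8; batch#8 < batch#2; batch#2 < batch#15; batch#15 < batch#3; batch#3 < batch#5; batch#5 < batch#14; batch#14 < batch#13, each given directly.

batch#10 < batch#4 < batch#12 < batch#9 < batch#8 < batch#2 < batch#15 < batch#3 < batch#5 < batch#14 < batch#13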